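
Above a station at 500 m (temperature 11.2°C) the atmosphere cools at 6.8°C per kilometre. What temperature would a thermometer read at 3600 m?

Environmental to 3600 m: -6.8 × 3.1 km = -21.08°C, so T = -9.88°C.

-9.88°C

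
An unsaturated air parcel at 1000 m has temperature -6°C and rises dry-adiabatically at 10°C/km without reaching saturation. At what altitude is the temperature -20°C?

2400 m

Height above start = (-6 − (-20)) / 10 = 1.4 km
Altitude = 1000 m + 1400 m = 2400 m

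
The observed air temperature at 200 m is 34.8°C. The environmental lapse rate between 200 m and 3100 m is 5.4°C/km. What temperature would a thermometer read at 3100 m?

19.14°C

From 200 m to 3100 m (environmental): cools by 5.4 × 2.9 = 15.66°C, giving 19.14°C.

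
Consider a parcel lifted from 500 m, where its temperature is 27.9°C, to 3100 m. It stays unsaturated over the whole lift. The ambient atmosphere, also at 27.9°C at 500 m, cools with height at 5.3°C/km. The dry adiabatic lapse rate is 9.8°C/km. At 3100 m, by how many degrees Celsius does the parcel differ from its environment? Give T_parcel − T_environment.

-11.7°C (parcel cooler than environment)

Parcel:
  Dry to 3100 m: -9.8 × 2.6 km = -25.48°C, so T = 2.42°C.
Environment:
  Environment to 3100 m: -5.3 × 2.6 km = -13.78°C, so T = 14.12°C.
T_parcel − T_env = 2.42 − 14.12 = -11.7°C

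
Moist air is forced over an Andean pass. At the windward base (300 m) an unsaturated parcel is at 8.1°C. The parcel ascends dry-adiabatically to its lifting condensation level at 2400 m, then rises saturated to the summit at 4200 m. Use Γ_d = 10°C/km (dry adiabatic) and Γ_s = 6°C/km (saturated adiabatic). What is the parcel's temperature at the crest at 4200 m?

-23.7°C

300–2400 m, dry: Δz = 2.1 km ⇒ ΔT = -21°C; T = -12.9°C
2400–4200 m, saturated: Δz = 1.8 km ⇒ ΔT = -10.8°C; T = -23.7°C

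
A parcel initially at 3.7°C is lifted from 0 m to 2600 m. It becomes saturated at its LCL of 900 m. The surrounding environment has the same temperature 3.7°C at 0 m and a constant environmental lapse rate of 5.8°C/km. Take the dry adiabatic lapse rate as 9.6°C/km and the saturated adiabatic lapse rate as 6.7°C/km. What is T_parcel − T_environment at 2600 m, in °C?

Parcel:
  Dry to 900 m: -9.6 × 0.9 km = -8.64°C, so T = -4.94°C.
  Saturated to 2600 m: -6.7 × 1.7 km = -11.39°C, so T = -16.33°C.
Environment:
  Environment to 2600 m: -5.8 × 2.6 km = -15.08°C, so T = -11.38°C.
T_parcel − T_env = -16.33 − (-11.38) = -4.95°C

-4.95°C (parcel cooler than environment)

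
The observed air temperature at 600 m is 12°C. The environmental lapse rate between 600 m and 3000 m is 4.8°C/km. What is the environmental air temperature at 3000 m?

0.48°C

600–3000 m, environmental: Δz = 2.4 km ⇒ ΔT = -11.52°C; T = 0.48°C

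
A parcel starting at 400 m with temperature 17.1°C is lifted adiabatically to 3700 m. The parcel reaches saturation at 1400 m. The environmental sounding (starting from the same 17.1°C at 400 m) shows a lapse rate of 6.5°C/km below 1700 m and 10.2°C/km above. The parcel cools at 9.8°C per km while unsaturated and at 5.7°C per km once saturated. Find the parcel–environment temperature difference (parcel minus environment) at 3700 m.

+5.94°C (parcel warmer than environment)

Parcel:
  400 → 1400 m (dry, 9.8°C/km): ΔT = -9.8 × 1 = -9.8°C → T = 7.3°C
  1400 → 3700 m (saturated, 5.7°C/km): ΔT = -5.7 × 2.3 = -13.11°C → T = -5.81°C
Environment:
  400 → 1700 m (environment, lower layer, 6.5°C/km): ΔT = -6.5 × 1.3 = -8.45°C → T = 8.65°C
  1700 → 3700 m (environment, upper layer, 10.2°C/km): ΔT = -10.2 × 2 = -20.4°C → T = -11.75°C
T_parcel − T_env = -5.81 − (-11.75) = +5.94°C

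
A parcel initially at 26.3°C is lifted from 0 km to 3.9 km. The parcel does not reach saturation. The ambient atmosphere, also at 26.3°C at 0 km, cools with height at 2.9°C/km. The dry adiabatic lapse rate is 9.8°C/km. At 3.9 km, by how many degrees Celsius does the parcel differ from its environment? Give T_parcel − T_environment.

Parcel:
  Dry to 3900 m: -9.8 × 3.9 km = -38.22°C, so T = -11.92°C.
Environment:
  Environment to 3900 m: -2.9 × 3.9 km = -11.31°C, so T = 14.99°C.
T_parcel − T_env = -11.92 − 14.99 = -26.91°C

-26.91°C (parcel cooler than environment)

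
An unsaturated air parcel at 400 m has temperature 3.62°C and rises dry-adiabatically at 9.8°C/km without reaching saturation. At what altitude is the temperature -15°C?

2300 m

Height above start = (3.62 − (-15)) / 9.8 = 1.9 km
Altitude = 400 m + 1900 m = 2300 m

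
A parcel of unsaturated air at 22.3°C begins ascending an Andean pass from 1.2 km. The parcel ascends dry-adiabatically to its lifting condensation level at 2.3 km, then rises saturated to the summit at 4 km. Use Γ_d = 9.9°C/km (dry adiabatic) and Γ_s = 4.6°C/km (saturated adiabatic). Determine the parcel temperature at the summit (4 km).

3.59°C

1200–2300 m, dry: Δz = 1.1 km ⇒ ΔT = -10.89°C; T = 11.41°C
2300–4000 m, saturated: Δz = 1.7 km ⇒ ΔT = -7.82°C; T = 3.59°C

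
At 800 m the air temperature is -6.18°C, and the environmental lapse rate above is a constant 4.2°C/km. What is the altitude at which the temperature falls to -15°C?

Height above start = (-6.18 − (-15)) / 4.2 = 2.1 km
Altitude = 800 m + 2100 m = 2900 m

2900 m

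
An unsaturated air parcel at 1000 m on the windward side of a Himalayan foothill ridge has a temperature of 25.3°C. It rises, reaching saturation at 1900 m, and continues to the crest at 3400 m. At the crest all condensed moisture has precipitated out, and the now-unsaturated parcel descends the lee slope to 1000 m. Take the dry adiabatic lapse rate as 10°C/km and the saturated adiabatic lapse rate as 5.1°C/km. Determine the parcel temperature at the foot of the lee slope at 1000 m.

32.65°C

1000 → 1900 m (dry, 10°C/km): ΔT = -10 × 0.9 = -9°C → T = 16.3°C
1900 → 3400 m (saturated, 5.1°C/km): ΔT = -5.1 × 1.5 = -7.65°C → T = 8.65°C
3400 → 1000 m (dry descent, 10°C/km): ΔT = +10 × 2.4 = +24°C → T = 32.65°C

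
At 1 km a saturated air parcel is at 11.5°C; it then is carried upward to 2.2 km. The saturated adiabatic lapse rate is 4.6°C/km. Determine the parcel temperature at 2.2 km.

5.98°C

1000–2200 m, saturated adiabatic: Δz = 1.2 km ⇒ ΔT = -5.52°C; T = 5.98°C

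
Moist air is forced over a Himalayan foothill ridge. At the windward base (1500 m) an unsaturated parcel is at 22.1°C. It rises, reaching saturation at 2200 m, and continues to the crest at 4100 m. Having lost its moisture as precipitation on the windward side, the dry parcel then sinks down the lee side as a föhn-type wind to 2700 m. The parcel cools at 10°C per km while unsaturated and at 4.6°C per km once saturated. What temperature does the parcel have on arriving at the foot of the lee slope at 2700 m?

20.36°C

1500 → 2200 m (dry, 10°C/km): ΔT = -10 × 0.7 = -7°C → T = 15.1°C
2200 → 4100 m (saturated, 4.6°C/km): ΔT = -4.6 × 1.9 = -8.74°C → T = 6.36°C
4100 → 2700 m (dry descent, 10°C/km): ΔT = +10 × 1.4 = +14°C → T = 20.36°C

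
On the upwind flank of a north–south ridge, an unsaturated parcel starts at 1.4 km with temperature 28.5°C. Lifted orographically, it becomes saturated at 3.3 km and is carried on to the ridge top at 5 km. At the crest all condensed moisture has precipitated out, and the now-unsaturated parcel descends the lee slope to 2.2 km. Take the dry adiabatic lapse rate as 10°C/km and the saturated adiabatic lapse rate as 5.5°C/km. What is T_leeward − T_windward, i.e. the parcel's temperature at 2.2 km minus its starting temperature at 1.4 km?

-0.35°C

From 1400 m to 3300 m (dry): cools by 10 × 1.9 = 19°C, giving 9.5°C.
From 3300 m to 5000 m (saturated): cools by 5.5 × 1.7 = 9.35°C, giving 0.15°C.
From 5000 m to 2200 m (dry descent): warms by 10 × 2.8 = 28°C, giving 28.15°C.
Net change vs windward start: 28.15 − 28.5 = -0.35°C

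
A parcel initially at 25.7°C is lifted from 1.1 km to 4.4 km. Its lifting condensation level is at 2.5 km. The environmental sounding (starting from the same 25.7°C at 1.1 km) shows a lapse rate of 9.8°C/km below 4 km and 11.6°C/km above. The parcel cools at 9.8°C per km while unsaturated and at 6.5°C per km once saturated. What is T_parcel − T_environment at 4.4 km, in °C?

+6.99°C (parcel warmer than environment)

Parcel:
  Dry to 2500 m: -9.8 × 1.4 km = -13.72°C, so T = 11.98°C.
  Saturated to 4400 m: -6.5 × 1.9 km = -12.35°C, so T = -0.37°C.
Environment:
  Environment, lower layer to 4000 m: -9.8 × 2.9 km = -28.42°C, so T = -2.72°C.
  Environment, upper layer to 4400 m: -11.6 × 0.4 km = -4.64°C, so T = -7.36°C.
T_parcel − T_env = -0.37 − (-7.36) = +6.99°C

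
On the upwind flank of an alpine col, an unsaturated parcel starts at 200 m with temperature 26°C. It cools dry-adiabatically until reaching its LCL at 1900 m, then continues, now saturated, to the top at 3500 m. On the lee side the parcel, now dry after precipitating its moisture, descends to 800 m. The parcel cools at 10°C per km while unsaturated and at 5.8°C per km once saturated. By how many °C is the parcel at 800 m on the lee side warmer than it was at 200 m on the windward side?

200 → 1900 m (dry, 10°C/km): ΔT = -10 × 1.7 = -17°C → T = 9°C
1900 → 3500 m (saturated, 5.8°C/km): ΔT = -5.8 × 1.6 = -9.28°C → T = -0.28°C
3500 → 800 m (dry descent, 10°C/km): ΔT = +10 × 2.7 = +27°C → T = 26.72°C
Net change vs windward start: 26.72 − 26 = +0.72°C

+0.72°C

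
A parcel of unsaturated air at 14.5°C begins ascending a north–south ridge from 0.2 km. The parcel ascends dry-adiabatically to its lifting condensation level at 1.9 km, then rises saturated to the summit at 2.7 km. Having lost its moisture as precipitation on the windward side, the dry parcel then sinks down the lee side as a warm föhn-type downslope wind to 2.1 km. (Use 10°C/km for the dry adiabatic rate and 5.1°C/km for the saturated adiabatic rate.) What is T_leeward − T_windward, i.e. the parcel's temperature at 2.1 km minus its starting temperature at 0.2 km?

-15.08°C

200 → 1900 m (dry, 10°C/km): ΔT = -10 × 1.7 = -17°C → T = -2.5°C
1900 → 2700 m (saturated, 5.1°C/km): ΔT = -5.1 × 0.8 = -4.08°C → T = -6.58°C
2700 → 2100 m (dry descent, 10°C/km): ΔT = +10 × 0.6 = +6°C → T = -0.58°C
Net change vs windward start: -0.58 − 14.5 = -15.08°C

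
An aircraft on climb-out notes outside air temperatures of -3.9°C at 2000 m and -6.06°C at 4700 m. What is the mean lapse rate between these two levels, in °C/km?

Γ = −ΔT/Δz = (-3.9 − (-6.06)) / (4700 − 2000) m
  = 2.16°C / 2.7 km = 0.8°C/km

0.8°C/km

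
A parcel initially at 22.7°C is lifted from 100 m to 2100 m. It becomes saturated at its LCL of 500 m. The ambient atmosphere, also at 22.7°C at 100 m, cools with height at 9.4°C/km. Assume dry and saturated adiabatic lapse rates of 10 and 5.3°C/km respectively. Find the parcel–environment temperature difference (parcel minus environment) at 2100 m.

Parcel:
  100–500 m, dry: Δz = 0.4 km ⇒ ΔT = -4°C; T = 18.7°C
  500–2100 m, saturated: Δz = 1.6 km ⇒ ΔT = -8.48°C; T = 10.22°C
Environment:
  100–2100 m, environment: Δz = 2 km ⇒ ΔT = -18.8°C; T = 3.9°C
T_parcel − T_env = 10.22 − 3.9 = +6.32°C

+6.32°C (parcel warmer than environment)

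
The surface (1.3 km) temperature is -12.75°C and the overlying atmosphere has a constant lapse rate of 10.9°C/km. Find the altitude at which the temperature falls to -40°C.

3.8 km

Height above start = (-12.75 − (-40)) / 10.9 = 2.5 km
Altitude = 1300 m + 2500 m = 3800 m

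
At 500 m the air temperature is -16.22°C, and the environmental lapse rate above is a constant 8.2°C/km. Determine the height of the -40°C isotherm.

3400 m

Height above start = (-16.22 − (-40)) / 8.2 = 2.9 km
Altitude = 500 m + 2900 m = 3400 m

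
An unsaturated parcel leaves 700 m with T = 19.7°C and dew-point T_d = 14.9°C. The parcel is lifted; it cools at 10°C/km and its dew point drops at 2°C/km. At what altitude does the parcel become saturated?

T and T_d converge at 10 − 2 = 8°C per km
Height above start = (19.7 − 14.9) / 8 = 0.6 km
LCL altitude = 700 m + 600 m = 1300 m

1300 m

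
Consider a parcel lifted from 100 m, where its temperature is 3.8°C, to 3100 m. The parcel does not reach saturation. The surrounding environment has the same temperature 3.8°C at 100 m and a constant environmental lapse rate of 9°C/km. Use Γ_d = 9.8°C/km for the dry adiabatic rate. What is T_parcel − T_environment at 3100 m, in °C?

-2.4°C (parcel cooler than environment)

Parcel:
  From 100 m to 3100 m (dry): cools by 9.8 × 3 = 29.4°C, giving -25.6°C.
Environment:
  From 100 m to 3100 m (environment): cools by 9 × 3 = 27°C, giving -23.2°C.
T_parcel − T_env = -25.6 − (-23.2) = -2.4°C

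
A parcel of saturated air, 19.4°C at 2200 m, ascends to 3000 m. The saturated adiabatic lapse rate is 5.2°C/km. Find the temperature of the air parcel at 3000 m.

2200–3000 m, saturated adiabatic: Δz = 0.8 km ⇒ ΔT = -4.16°C; T = 15.24°C

15.24°C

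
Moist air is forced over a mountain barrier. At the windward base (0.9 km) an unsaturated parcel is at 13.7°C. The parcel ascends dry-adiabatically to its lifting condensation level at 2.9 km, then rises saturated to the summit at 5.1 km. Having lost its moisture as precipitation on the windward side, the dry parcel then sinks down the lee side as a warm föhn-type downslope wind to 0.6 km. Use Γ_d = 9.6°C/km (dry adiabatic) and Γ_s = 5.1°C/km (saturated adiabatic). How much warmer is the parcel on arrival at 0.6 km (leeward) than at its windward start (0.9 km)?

+12.78°C

900–2900 m, dry: Δz = 2 km ⇒ ΔT = -19.2°C; T = -5.5°C
2900–5100 m, saturated: Δz = 2.2 km ⇒ ΔT = -11.22°C; T = -16.72°C
5100–600 m, dry descent: Δz = 4.5 km ⇒ ΔT = +43.2°C; T = 26.48°C
Net change vs windward start: 26.48 − 13.7 = +12.78°C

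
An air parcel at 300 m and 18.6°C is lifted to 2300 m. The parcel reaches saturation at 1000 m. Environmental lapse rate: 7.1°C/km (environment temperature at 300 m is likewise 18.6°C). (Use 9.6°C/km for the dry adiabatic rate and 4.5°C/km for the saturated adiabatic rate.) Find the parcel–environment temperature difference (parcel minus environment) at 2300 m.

+1.63°C (parcel warmer than environment)

Parcel:
  300 → 1000 m (dry, 9.6°C/km): ΔT = -9.6 × 0.7 = -6.72°C → T = 11.88°C
  1000 → 2300 m (saturated, 4.5°C/km): ΔT = -4.5 × 1.3 = -5.85°C → T = 6.03°C
Environment:
  300 → 2300 m (environment, 7.1°C/km): ΔT = -7.1 × 2 = -14.2°C → T = 4.4°C
T_parcel − T_env = 6.03 − 4.4 = +1.63°C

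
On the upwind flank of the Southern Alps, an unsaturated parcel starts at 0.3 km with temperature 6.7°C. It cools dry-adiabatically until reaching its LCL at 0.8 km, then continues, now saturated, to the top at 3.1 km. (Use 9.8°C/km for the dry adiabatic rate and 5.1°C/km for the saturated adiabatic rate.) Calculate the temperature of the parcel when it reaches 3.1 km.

-9.93°C

300 → 800 m (dry, 9.8°C/km): ΔT = -9.8 × 0.5 = -4.9°C → T = 1.8°C
800 → 3100 m (saturated, 5.1°C/km): ΔT = -5.1 × 2.3 = -11.73°C → T = -9.93°C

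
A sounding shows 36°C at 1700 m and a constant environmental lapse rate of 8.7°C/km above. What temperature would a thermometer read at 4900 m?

8.16°C

1700–4900 m, environmental: Δz = 3.2 km ⇒ ΔT = -27.84°C; T = 8.16°C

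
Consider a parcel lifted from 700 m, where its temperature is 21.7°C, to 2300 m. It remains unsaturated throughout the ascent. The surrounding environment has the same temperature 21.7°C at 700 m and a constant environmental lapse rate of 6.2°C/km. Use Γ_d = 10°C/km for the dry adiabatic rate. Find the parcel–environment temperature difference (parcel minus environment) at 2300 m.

Parcel:
  From 700 m to 2300 m (dry): cools by 10 × 1.6 = 16°C, giving 5.7°C.
Environment:
  From 700 m to 2300 m (environment): cools by 6.2 × 1.6 = 9.92°C, giving 11.78°C.
T_parcel − T_env = 5.7 − 11.78 = -6.08°C

-6.08°C (parcel cooler than environment)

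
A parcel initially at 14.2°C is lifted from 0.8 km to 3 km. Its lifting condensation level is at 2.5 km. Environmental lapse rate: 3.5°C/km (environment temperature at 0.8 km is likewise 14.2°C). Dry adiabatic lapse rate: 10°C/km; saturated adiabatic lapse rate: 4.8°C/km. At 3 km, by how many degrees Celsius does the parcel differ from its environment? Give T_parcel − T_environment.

Parcel:
  From 800 m to 2500 m (dry): cools by 10 × 1.7 = 17°C, giving -2.8°C.
  From 2500 m to 3000 m (saturated): cools by 4.8 × 0.5 = 2.4°C, giving -5.2°C.
Environment:
  From 800 m to 3000 m (environment): cools by 3.5 × 2.2 = 7.7°C, giving 6.5°C.
T_parcel − T_env = -5.2 − 6.5 = -11.7°C

-11.7°C (parcel cooler than environment)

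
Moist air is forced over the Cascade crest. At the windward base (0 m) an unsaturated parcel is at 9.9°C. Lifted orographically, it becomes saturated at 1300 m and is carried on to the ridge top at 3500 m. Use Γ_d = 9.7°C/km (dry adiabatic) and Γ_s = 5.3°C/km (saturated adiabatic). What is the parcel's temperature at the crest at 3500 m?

0 → 1300 m (dry, 9.7°C/km): ΔT = -9.7 × 1.3 = -12.61°C → T = -2.71°C
1300 → 3500 m (saturated, 5.3°C/km): ΔT = -5.3 × 2.2 = -11.66°C → T = -14.37°C

-14.37°C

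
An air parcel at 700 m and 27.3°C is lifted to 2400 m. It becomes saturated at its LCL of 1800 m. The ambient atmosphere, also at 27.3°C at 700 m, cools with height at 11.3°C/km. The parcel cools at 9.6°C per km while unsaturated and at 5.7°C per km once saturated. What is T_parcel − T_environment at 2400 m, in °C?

+5.23°C (parcel warmer than environment)

Parcel:
  700 → 1800 m (dry, 9.6°C/km): ΔT = -9.6 × 1.1 = -10.56°C → T = 16.74°C
  1800 → 2400 m (saturated, 5.7°C/km): ΔT = -5.7 × 0.6 = -3.42°C → T = 13.32°C
Environment:
  700 → 2400 m (environment, 11.3°C/km): ΔT = -11.3 × 1.7 = -19.21°C → T = 8.09°C
T_parcel − T_env = 13.32 − 8.09 = +5.23°C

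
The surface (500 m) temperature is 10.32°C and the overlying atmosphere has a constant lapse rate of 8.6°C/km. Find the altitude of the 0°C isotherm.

Height above start = (10.32 − 0) / 8.6 = 1.2 km
Altitude = 500 m + 1200 m = 1700 m

1700 m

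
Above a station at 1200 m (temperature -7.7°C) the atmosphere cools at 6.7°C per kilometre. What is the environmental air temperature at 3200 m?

-21.1°C

Environmental to 3200 m: -6.7 × 2 km = -13.4°C, so T = -21.1°C.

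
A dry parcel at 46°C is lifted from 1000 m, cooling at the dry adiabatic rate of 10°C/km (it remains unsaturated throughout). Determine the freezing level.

Height above start = (46 − 0) / 10 = 4.6 km
Altitude = 1000 m + 4600 m = 5600 m

5600 m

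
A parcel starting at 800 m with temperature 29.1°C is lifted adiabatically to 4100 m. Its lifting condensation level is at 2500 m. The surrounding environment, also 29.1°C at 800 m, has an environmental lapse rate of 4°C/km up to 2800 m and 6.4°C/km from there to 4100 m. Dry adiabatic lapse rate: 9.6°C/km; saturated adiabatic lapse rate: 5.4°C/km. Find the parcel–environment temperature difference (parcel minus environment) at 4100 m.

Parcel:
  800–2500 m, dry: Δz = 1.7 km ⇒ ΔT = -16.32°C; T = 12.78°C
  2500–4100 m, saturated: Δz = 1.6 km ⇒ ΔT = -8.64°C; T = 4.14°C
Environment:
  800–2800 m, environment, lower layer: Δz = 2 km ⇒ ΔT = -8°C; T = 21.1°C
  2800–4100 m, environment, upper layer: Δz = 1.3 km ⇒ ΔT = -8.32°C; T = 12.78°C
T_parcel − T_env = 4.14 − 12.78 = -8.64°C

-8.64°C (parcel cooler than environment)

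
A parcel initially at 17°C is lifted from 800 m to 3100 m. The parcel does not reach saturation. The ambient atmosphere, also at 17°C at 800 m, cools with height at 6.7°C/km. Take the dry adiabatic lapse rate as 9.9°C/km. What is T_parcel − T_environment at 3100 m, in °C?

-7.36°C (parcel cooler than environment)

Parcel:
  800 → 3100 m (dry, 9.9°C/km): ΔT = -9.9 × 2.3 = -22.77°C → T = -5.77°C
Environment:
  800 → 3100 m (environment, 6.7°C/km): ΔT = -6.7 × 2.3 = -15.41°C → T = 1.59°C
T_parcel − T_env = -5.77 − 1.59 = -7.36°C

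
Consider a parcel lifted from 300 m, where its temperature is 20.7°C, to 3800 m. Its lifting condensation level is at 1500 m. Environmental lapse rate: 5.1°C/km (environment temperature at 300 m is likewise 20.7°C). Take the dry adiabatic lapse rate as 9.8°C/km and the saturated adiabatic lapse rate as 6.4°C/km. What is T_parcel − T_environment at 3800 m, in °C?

Parcel:
  300 → 1500 m (dry, 9.8°C/km): ΔT = -9.8 × 1.2 = -11.76°C → T = 8.94°C
  1500 → 3800 m (saturated, 6.4°C/km): ΔT = -6.4 × 2.3 = -14.72°C → T = -5.78°C
Environment:
  300 → 3800 m (environment, 5.1°C/km): ΔT = -5.1 × 3.5 = -17.85°C → T = 2.85°C
T_parcel − T_env = -5.78 − 2.85 = -8.63°C

-8.63°C (parcel cooler than environment)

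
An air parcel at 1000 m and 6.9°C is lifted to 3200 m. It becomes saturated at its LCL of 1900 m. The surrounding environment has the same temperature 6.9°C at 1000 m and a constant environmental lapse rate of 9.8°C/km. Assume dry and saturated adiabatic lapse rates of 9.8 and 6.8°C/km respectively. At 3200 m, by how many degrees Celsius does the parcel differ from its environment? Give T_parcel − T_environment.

Parcel:
  Dry to 1900 m: -9.8 × 0.9 km = -8.82°C, so T = -1.92°C.
  Saturated to 3200 m: -6.8 × 1.3 km = -8.84°C, so T = -10.76°C.
Environment:
  Environment to 3200 m: -9.8 × 2.2 km = -21.56°C, so T = -14.66°C.
T_parcel − T_env = -10.76 − (-14.66) = +3.9°C

+3.9°C (parcel warmer than environment)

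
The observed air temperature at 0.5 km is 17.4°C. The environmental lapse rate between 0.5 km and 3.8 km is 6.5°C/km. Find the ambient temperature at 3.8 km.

500 → 3800 m (environmental, 6.5°C/km): ΔT = -6.5 × 3.3 = -21.45°C → T = -4.05°C

-4.05°C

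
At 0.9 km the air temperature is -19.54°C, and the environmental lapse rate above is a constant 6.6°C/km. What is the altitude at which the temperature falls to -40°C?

4 km

Height above start = (-19.54 − (-40)) / 6.6 = 3.1 km
Altitude = 900 m + 3100 m = 4000 m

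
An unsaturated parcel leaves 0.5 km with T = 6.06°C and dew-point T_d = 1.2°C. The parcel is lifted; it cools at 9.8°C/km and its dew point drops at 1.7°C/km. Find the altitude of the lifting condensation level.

T and T_d converge at 9.8 − 1.7 = 8.1°C per km
Height above start = (6.06 − 1.2) / 8.1 = 0.6 km
LCL altitude = 500 m + 600 m = 1100 m

1.1 km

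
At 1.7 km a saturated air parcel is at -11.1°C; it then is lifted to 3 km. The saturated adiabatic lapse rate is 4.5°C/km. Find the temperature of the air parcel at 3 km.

-16.95°C

Saturated adiabatic to 3000 m: -4.5 × 1.3 km = -5.85°C, so T = -16.95°C.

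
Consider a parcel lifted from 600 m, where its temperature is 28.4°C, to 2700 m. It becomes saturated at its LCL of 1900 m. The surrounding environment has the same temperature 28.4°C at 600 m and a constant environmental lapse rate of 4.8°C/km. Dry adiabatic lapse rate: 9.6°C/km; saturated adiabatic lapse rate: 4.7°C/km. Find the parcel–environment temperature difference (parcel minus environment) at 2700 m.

-6.16°C (parcel cooler than environment)

Parcel:
  600–1900 m, dry: Δz = 1.3 km ⇒ ΔT = -12.48°C; T = 15.92°C
  1900–2700 m, saturated: Δz = 0.8 km ⇒ ΔT = -3.76°C; T = 12.16°C
Environment:
  600–2700 m, environment: Δz = 2.1 km ⇒ ΔT = -10.08°C; T = 18.32°C
T_parcel − T_env = 12.16 − 18.32 = -6.16°C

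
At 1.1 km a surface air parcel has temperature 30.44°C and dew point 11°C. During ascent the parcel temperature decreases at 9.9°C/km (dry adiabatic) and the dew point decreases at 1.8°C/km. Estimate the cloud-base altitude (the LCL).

3.5 km

T and T_d converge at 9.9 − 1.8 = 8.1°C per km
Height above start = (30.44 − 11) / 8.1 = 2.4 km
LCL altitude = 1100 m + 2400 m = 3500 m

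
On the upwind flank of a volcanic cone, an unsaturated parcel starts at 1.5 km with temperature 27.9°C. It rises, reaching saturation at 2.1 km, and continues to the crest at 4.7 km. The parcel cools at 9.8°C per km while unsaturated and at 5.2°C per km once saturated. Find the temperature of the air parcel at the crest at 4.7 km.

8.5°C

Dry to 2100 m: -9.8 × 0.6 km = -5.88°C, so T = 22.02°C.
Saturated to 4700 m: -5.2 × 2.6 km = -13.52°C, so T = 8.5°C.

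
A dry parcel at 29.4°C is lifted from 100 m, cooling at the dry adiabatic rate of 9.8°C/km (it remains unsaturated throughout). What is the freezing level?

Height above start = (29.4 − 0) / 9.8 = 3 km
Altitude = 100 m + 3000 m = 3100 m

3100 m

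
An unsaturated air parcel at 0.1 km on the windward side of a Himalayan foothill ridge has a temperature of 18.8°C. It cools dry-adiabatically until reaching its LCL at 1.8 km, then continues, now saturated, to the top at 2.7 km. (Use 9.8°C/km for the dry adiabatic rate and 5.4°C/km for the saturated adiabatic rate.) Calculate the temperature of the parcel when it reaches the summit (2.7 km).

From 100 m to 1800 m (dry): cools by 9.8 × 1.7 = 16.66°C, giving 2.14°C.
From 1800 m to 2700 m (saturated): cools by 5.4 × 0.9 = 4.86°C, giving -2.72°C.

-2.72°C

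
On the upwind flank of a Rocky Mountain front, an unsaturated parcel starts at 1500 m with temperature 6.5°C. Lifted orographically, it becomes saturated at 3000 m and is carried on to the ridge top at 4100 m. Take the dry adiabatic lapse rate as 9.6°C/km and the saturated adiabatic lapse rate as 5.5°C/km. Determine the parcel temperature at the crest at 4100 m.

-13.95°C

1500 → 3000 m (dry, 9.6°C/km): ΔT = -9.6 × 1.5 = -14.4°C → T = -7.9°C
3000 → 4100 m (saturated, 5.5°C/km): ΔT = -5.5 × 1.1 = -6.05°C → T = -13.95°C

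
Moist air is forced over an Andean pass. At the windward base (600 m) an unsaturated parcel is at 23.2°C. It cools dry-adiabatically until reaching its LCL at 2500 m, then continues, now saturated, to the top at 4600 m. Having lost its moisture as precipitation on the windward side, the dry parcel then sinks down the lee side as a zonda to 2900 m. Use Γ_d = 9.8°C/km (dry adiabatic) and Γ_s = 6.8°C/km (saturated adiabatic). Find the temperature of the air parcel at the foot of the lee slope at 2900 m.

600 → 2500 m (dry, 9.8°C/km): ΔT = -9.8 × 1.9 = -18.62°C → T = 4.58°C
2500 → 4600 m (saturated, 6.8°C/km): ΔT = -6.8 × 2.1 = -14.28°C → T = -9.7°C
4600 → 2900 m (dry descent, 9.8°C/km): ΔT = +9.8 × 1.7 = +16.66°C → T = 6.96°C

6.96°C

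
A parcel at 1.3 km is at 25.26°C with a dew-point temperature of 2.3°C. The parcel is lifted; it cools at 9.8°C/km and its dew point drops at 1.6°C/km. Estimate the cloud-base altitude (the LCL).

T and T_d converge at 9.8 − 1.6 = 8.2°C per km
Height above start = (25.26 − 2.3) / 8.2 = 2.8 km
LCL altitude = 1300 m + 2800 m = 4100 m

4.1 km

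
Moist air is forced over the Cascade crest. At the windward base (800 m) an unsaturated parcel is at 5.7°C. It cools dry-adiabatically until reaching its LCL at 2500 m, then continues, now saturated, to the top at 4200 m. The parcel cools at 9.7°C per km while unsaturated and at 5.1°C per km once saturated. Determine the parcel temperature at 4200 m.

-19.46°C

800–2500 m, dry: Δz = 1.7 km ⇒ ΔT = -16.49°C; T = -10.79°C
2500–4200 m, saturated: Δz = 1.7 km ⇒ ΔT = -8.67°C; T = -19.46°C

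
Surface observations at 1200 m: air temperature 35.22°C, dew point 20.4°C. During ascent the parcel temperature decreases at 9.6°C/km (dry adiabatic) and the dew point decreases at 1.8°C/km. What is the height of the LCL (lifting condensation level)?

T and T_d converge at 9.6 − 1.8 = 7.8°C per km
Height above start = (35.22 − 20.4) / 7.8 = 1.9 km
LCL altitude = 1200 m + 1900 m = 3100 m

3100 m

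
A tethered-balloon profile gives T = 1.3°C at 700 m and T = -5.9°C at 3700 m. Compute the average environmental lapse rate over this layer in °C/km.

2.4°C/km

Γ = −ΔT/Δz = (1.3 − (-5.9)) / (3700 − 700) m
  = 7.2°C / 3 km = 2.4°C/km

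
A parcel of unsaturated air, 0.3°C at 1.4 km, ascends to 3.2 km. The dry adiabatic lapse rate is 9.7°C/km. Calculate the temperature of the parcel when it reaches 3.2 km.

-17.16°C

From 1400 m to 3200 m (dry adiabatic): cools by 9.7 × 1.8 = 17.46°C, giving -17.16°C.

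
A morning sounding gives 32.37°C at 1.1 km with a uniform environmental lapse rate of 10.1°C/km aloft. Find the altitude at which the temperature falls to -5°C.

4.8 km

Height above start = (32.37 − (-5)) / 10.1 = 3.7 km
Altitude = 1100 m + 3700 m = 4800 m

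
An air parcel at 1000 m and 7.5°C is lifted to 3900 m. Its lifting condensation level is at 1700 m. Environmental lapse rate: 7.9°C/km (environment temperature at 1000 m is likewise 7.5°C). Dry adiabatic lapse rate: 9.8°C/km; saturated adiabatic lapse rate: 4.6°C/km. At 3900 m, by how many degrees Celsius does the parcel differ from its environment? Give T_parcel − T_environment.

+5.93°C (parcel warmer than environment)

Parcel:
  1000–1700 m, dry: Δz = 0.7 km ⇒ ΔT = -6.86°C; T = 0.64°C
  1700–3900 m, saturated: Δz = 2.2 km ⇒ ΔT = -10.12°C; T = -9.48°C
Environment:
  1000–3900 m, environment: Δz = 2.9 km ⇒ ΔT = -22.91°C; T = -15.41°C
T_parcel − T_env = -9.48 − (-15.41) = +5.93°C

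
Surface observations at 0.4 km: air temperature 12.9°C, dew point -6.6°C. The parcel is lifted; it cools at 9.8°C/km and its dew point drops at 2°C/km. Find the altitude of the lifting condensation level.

2.9 km

T and T_d converge at 9.8 − 2 = 7.8°C per km
Height above start = (12.9 − (-6.6)) / 7.8 = 2.5 km
LCL altitude = 400 m + 2500 m = 2900 m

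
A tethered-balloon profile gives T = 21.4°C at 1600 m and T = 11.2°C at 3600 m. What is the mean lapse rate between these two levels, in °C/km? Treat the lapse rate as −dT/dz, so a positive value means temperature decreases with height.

Γ = −ΔT/Δz = (21.4 − 11.2) / (3600 − 1600) m
  = 10.2°C / 2 km = 5.1°C/km

5.1°C/km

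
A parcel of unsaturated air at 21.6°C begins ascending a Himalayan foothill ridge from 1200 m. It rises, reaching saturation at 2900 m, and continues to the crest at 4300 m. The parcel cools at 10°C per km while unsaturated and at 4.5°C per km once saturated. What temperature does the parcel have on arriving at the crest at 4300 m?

1200–2900 m, dry: Δz = 1.7 km ⇒ ΔT = -17°C; T = 4.6°C
2900–4300 m, saturated: Δz = 1.4 km ⇒ ΔT = -6.3°C; T = -1.7°C

-1.7°C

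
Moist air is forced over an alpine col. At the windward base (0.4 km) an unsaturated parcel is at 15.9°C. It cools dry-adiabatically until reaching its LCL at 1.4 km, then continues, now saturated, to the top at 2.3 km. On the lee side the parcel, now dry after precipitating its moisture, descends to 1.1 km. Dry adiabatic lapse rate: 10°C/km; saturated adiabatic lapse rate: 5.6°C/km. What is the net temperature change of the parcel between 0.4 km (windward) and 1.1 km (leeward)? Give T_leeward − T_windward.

-3.04°C

Dry to 1400 m: -10 × 1 km = -10°C, so T = 5.9°C.
Saturated to 2300 m: -5.6 × 0.9 km = -5.04°C, so T = 0.86°C.
Dry descent to 1100 m: +10 × 1.2 km = +12°C, so T = 12.86°C.
Net change vs windward start: 12.86 − 15.9 = -3.04°C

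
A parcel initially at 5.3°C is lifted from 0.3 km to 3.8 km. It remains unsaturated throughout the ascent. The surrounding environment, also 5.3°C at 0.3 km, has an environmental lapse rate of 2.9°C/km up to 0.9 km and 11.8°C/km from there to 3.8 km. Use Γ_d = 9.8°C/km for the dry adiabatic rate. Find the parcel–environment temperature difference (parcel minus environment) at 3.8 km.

Parcel:
  300 → 3800 m (dry, 9.8°C/km): ΔT = -9.8 × 3.5 = -34.3°C → T = -29°C
Environment:
  300 → 900 m (environment, lower layer, 2.9°C/km): ΔT = -2.9 × 0.6 = -1.74°C → T = 3.56°C
  900 → 3800 m (environment, upper layer, 11.8°C/km): ΔT = -11.8 × 2.9 = -34.22°C → T = -30.66°C
T_parcel − T_env = -29 − (-30.66) = +1.66°C

+1.66°C (parcel warmer than environment)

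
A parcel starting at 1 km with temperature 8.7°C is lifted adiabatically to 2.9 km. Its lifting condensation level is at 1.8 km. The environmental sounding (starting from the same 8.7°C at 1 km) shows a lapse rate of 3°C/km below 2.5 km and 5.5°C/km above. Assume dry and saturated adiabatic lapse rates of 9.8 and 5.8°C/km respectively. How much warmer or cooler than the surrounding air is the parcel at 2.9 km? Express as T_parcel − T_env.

Parcel:
  From 1000 m to 1800 m (dry): cools by 9.8 × 0.8 = 7.84°C, giving 0.86°C.
  From 1800 m to 2900 m (saturated): cools by 5.8 × 1.1 = 6.38°C, giving -5.52°C.
Environment:
  From 1000 m to 2500 m (environment, lower layer): cools by 3 × 1.5 = 4.5°C, giving 4.2°C.
  From 2500 m to 2900 m (environment, upper layer): cools by 5.5 × 0.4 = 2.2°C, giving 2°C.
T_parcel − T_env = -5.52 − 2 = -7.52°C

-7.52°C (parcel cooler than environment)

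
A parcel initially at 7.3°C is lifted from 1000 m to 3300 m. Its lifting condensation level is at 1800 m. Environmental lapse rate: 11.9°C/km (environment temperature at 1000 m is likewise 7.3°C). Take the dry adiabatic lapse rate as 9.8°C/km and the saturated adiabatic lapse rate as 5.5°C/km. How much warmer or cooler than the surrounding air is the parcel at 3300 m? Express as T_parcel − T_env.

+11.28°C (parcel warmer than environment)

Parcel:
  1000 → 1800 m (dry, 9.8°C/km): ΔT = -9.8 × 0.8 = -7.84°C → T = -0.54°C
  1800 → 3300 m (saturated, 5.5°C/km): ΔT = -5.5 × 1.5 = -8.25°C → T = -8.79°C
Environment:
  1000 → 3300 m (environment, 11.9°C/km): ΔT = -11.9 × 2.3 = -27.37°C → T = -20.07°C
T_parcel − T_env = -8.79 − (-20.07) = +11.28°C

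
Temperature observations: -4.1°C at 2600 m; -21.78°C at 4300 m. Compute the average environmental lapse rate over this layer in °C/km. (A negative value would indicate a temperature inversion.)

10.4°C/km

Γ = −ΔT/Δz = (-4.1 − (-21.78)) / (4300 − 2600) m
  = 17.68°C / 1.7 km = 10.4°C/km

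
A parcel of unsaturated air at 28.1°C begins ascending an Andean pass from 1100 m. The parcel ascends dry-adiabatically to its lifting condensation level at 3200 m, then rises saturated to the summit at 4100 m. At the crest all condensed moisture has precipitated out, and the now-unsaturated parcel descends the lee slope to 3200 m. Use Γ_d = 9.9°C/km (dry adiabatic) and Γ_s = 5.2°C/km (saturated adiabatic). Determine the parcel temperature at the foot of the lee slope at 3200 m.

11.54°C

Dry to 3200 m: -9.9 × 2.1 km = -20.79°C, so T = 7.31°C.
Saturated to 4100 m: -5.2 × 0.9 km = -4.68°C, so T = 2.63°C.
Dry descent to 3200 m: +9.9 × 0.9 km = +8.91°C, so T = 11.54°C.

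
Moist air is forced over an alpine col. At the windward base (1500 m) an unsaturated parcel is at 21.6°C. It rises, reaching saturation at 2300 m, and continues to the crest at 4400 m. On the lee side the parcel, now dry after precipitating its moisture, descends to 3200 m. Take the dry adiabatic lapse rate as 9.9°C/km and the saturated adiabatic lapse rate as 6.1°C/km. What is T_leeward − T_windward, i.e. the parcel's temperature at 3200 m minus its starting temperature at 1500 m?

1500–2300 m, dry: Δz = 0.8 km ⇒ ΔT = -7.92°C; T = 13.68°C
2300–4400 m, saturated: Δz = 2.1 km ⇒ ΔT = -12.81°C; T = 0.87°C
4400–3200 m, dry descent: Δz = 1.2 km ⇒ ΔT = +11.88°C; T = 12.75°C
Net change vs windward start: 12.75 − 21.6 = -8.85°C

-8.85°C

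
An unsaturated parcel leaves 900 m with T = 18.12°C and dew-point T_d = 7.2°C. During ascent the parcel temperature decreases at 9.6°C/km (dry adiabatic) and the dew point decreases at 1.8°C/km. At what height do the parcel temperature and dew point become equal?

2300 m

T and T_d converge at 9.6 − 1.8 = 7.8°C per km
Height above start = (18.12 − 7.2) / 7.8 = 1.4 km
LCL altitude = 900 m + 1400 m = 2300 m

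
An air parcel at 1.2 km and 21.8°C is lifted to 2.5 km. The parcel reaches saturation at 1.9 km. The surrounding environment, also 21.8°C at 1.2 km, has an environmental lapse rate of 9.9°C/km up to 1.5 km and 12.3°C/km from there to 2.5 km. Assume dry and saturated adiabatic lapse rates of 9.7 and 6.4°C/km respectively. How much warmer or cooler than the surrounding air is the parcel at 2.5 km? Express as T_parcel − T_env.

+4.64°C (parcel warmer than environment)

Parcel:
  Dry to 1900 m: -9.7 × 0.7 km = -6.79°C, so T = 15.01°C.
  Saturated to 2500 m: -6.4 × 0.6 km = -3.84°C, so T = 11.17°C.
Environment:
  Environment, lower layer to 1500 m: -9.9 × 0.3 km = -2.97°C, so T = 18.83°C.
  Environment, upper layer to 2500 m: -12.3 × 1 km = -12.3°C, so T = 6.53°C.
T_parcel − T_env = 11.17 − 6.53 = +4.64°C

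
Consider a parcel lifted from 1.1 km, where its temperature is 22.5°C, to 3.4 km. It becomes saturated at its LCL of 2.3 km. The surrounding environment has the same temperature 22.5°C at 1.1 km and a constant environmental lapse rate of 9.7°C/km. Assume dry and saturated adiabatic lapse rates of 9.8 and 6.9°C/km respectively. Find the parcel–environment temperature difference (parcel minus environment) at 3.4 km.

Parcel:
  1100–2300 m, dry: Δz = 1.2 km ⇒ ΔT = -11.76°C; T = 10.74°C
  2300–3400 m, saturated: Δz = 1.1 km ⇒ ΔT = -7.59°C; T = 3.15°C
Environment:
  1100–3400 m, environment: Δz = 2.3 km ⇒ ΔT = -22.31°C; T = 0.19°C
T_parcel − T_env = 3.15 − 0.19 = +2.96°C

+2.96°C (parcel warmer than environment)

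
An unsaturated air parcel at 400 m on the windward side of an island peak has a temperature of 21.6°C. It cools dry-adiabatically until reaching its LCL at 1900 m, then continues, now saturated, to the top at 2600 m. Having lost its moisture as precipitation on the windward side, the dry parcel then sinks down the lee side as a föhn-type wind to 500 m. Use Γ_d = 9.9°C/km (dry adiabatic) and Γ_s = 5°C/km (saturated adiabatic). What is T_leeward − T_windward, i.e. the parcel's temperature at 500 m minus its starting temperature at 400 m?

+2.44°C

400–1900 m, dry: Δz = 1.5 km ⇒ ΔT = -14.85°C; T = 6.75°C
1900–2600 m, saturated: Δz = 0.7 km ⇒ ΔT = -3.5°C; T = 3.25°C
2600–500 m, dry descent: Δz = 2.1 km ⇒ ΔT = +20.79°C; T = 24.04°C
Net change vs windward start: 24.04 − 21.6 = +2.44°C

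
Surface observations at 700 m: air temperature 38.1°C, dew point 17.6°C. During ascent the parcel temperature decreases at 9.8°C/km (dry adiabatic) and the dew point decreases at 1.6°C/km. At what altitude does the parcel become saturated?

T and T_d converge at 9.8 − 1.6 = 8.2°C per km
Height above start = (38.1 − 17.6) / 8.2 = 2.5 km
LCL altitude = 700 m + 2500 m = 3200 m

3200 m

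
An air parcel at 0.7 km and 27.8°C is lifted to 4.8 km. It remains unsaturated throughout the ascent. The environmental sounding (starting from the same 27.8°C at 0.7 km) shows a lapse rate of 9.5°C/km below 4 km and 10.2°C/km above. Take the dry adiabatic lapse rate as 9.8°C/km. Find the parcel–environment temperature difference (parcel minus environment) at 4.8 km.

Parcel:
  700 → 4800 m (dry, 9.8°C/km): ΔT = -9.8 × 4.1 = -40.18°C → T = -12.38°C
Environment:
  700 → 4000 m (environment, lower layer, 9.5°C/km): ΔT = -9.5 × 3.3 = -31.35°C → T = -3.55°C
  4000 → 4800 m (environment, upper layer, 10.2°C/km): ΔT = -10.2 × 0.8 = -8.16°C → T = -11.71°C
T_parcel − T_env = -12.38 − (-11.71) = -0.67°C

-0.67°C (parcel cooler than environment)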